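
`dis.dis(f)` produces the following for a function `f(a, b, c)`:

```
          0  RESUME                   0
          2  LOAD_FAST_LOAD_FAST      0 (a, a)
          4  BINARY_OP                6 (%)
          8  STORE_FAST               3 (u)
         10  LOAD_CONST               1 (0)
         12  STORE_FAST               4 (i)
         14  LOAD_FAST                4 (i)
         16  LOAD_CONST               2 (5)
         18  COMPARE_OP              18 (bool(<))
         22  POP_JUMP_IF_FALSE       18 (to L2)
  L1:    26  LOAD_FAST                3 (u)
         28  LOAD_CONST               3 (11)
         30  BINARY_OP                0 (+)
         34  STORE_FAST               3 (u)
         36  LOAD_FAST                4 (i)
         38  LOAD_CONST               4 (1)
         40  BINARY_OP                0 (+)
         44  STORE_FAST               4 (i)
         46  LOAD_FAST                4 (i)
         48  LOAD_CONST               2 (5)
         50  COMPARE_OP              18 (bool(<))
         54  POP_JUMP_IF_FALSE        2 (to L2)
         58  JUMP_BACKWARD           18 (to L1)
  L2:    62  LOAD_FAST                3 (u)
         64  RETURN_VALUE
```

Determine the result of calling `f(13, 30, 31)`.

55

LOAD_FAST_LOAD_FAST a,a → push 13,13
BINARY_OP % → 13 % 13 = 0
STORE_FAST u → u=0
LOAD_CONST → push 0
STORE_FAST i → i=0
LOAD_FAST i → push 0
LOAD_CONST → push 5
COMPARE_OP bool(<) → 0 vs 5 = True
POP_JUMP_IF_FALSE → pop True; no jump
LOAD_FAST u → push 0
LOAD_CONST → push 11
BINARY_OP + → 0 + 11 = 11
STORE_FAST u → u=11
LOAD_FAST i → push 0
LOAD_CONST → push 1
BINARY_OP + → 0 + 1 = 1
STORE_FAST i → i=1
LOAD_FAST i → push 1
LOAD_CONST → push 5
COMPARE_OP bool(<) → 1 vs 5 = True
POP_JUMP_IF_FALSE → pop True; no jump
LOAD_FAST u → push 11
LOAD_CONST → push 11
BINARY_OP + → 11 + 11 = 22
STORE_FAST u → u=22
LOAD_FAST i → push 1
LOAD_CONST → push 1
BINARY_OP + → 1 + 1 = 2
STORE_FAST i → i=2
LOAD_FAST i → push 2
LOAD_CONST → push 5
COMPARE_OP bool(<) → 2 vs 5 = True
POP_JUMP_IF_FALSE → pop True; no jump
LOAD_FAST u → push 22
LOAD_CONST → push 11
BINARY_OP + → 22 + 11 = 33
STORE_FAST u → u=33
LOAD_FAST i → push 2
LOAD_CONST → push 1
BINARY_OP + → 2 + 1 = 3
STORE_FAST i → i=3
LOAD_FAST i → push 3
LOAD_CONST → push 5
COMPARE_OP bool(<) → 3 vs 5 = True
POP_JUMP_IF_FALSE → pop True; no jump
LOAD_FAST u → push 33
LOAD_CONST → push 11
BINARY_OP + → 33 + 11 = 44
STORE_FAST u → u=44
LOAD_FAST i → push 3
LOAD_CONST → push 1
BINARY_OP + → 3 + 1 = 4
STORE_FAST i → i=4
LOAD_FAST i → push 4
LOAD_CONST → push 5
COMPARE_OP bool(<) → 4 vs 5 = True
POP_JUMP_IF_FALSE → pop True; no jump
LOAD_FAST u → push 44
LOAD_CONST → push 11
BINARY_OP + → 44 + 11 = 55
STORE_FAST u → u=55
LOAD_FAST i → push 4
LOAD_CONST → push 1
BINARY_OP + → 4 + 1 = 5
STORE_FAST i → i=5
LOAD_FAST i → push 5
LOAD_CONST → push 5
COMPARE_OP bool(<) → 5 vs 5 = False
POP_JUMP_IF_FALSE → pop False; jump
LOAD_FAST u → push 55
RETURN_VALUE → return 55.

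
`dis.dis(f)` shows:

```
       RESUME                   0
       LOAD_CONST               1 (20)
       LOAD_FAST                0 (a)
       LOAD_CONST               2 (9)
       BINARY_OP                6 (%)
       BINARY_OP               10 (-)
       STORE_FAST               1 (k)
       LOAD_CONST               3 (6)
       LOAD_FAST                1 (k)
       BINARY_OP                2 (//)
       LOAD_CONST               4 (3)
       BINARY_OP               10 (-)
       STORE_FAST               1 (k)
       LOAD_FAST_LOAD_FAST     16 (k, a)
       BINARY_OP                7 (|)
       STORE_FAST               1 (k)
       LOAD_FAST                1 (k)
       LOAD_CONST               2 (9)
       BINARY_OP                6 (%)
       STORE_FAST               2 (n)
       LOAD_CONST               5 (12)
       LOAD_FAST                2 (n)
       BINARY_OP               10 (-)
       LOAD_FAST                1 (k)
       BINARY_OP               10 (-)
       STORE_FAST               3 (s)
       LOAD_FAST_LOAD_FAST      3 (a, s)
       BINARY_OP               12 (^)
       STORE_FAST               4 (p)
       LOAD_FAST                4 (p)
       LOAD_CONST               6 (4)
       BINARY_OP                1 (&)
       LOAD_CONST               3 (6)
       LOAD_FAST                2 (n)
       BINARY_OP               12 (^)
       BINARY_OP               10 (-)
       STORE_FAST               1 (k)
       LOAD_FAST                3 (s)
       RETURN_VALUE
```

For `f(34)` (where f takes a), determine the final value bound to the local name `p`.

LOAD_CONST → push 20. Stack: [20]
LOAD_FAST a → push 34. Stack: [20, 34]
LOAD_CONST → push 9. Stack: [20, 34, 9]
BINARY_OP % → 34 % 9 = 7. Stack: [20, 7]
BINARY_OP - → 20 - 7 = 13. Stack: [13]
STORE_FAST k → k=13. Stack: []
LOAD_CONST → push 6. Stack: [6]
LOAD_FAST k → push 13. Stack: [6, 13]
BINARY_OP // → 6 // 13 = 0. Stack: [0]
LOAD_CONST → push 3. Stack: [0, 3]
BINARY_OP - → 0 - 3 = -3. Stack: [-3]
STORE_FAST k → k=-3. Stack: []
LOAD_FAST_LOAD_FAST k,a → push -3,34. Stack: [-3, 34]
BINARY_OP | → -3 | 34 = -1. Stack: [-1]
STORE_FAST k → k=-1. Stack: []
LOAD_FAST k → push -1. Stack: [-1]
LOAD_CONST → push 9. Stack: [-1, 9]
BINARY_OP % → -1 % 9 = 8. Stack: [8]
STORE_FAST n → n=8. Stack: []
LOAD_CONST → push 12. Stack: [12]
LOAD_FAST n → push 8. Stack: [12, 8]
BINARY_OP - → 12 - 8 = 4. Stack: [4]
LOAD_FAST k → push -1. Stack: [4, -1]
BINARY_OP - → 4 - -1 = 5. Stack: [5]
STORE_FAST s → s=5. Stack: []
LOAD_FAST_LOAD_FAST a,s → push 34,5. Stack: [34, 5]
BINARY_OP ^ → 34 ^ 5 = 39. Stack: [39]
STORE_FAST p → p=39. Stack: []
LOAD_FAST p → push 39. Stack: [39]
LOAD_CONST → push 4. Stack: [39, 4]
BINARY_OP & → 39 & 4 = 4. Stack: [4]
LOAD_CONST → push 6. Stack: [4, 6]
LOAD_FAST n → push 8. Stack: [4, 6, 8]
BINARY_OP ^ → 6 ^ 8 = 14. Stack: [4, 14]
BINARY_OP - → 4 - 14 = -10. Stack: [-10]
STORE_FAST k → k=-10. Stack: []
LOAD_FAST s → push 5. Stack: [5]
RETURN_VALUE → return 5.

39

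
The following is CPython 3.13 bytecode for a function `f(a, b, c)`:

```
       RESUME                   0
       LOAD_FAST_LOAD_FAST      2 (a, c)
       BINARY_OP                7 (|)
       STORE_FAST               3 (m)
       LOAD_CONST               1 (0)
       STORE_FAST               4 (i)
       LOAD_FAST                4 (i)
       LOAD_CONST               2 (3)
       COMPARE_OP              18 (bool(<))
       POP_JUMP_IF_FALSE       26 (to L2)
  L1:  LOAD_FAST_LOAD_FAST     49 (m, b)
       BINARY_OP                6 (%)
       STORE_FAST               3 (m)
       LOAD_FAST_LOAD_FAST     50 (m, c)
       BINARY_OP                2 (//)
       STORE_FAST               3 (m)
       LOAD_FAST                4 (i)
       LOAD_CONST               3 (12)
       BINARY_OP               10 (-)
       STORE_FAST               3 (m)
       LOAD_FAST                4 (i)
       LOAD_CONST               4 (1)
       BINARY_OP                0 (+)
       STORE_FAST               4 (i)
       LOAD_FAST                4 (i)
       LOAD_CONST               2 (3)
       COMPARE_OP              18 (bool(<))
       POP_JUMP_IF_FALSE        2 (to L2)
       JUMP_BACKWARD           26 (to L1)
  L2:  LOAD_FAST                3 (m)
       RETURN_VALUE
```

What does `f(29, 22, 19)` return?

LOAD_FAST_LOAD_FAST a,c → push 29,19. Stack: [29, 19]
BINARY_OP | → 29 | 19 = 31. Stack: [31]
STORE_FAST m → m=31. Stack: []
LOAD_CONST → push 0. Stack: [0]
STORE_FAST i → i=0. Stack: []
LOAD_FAST i → push 0. Stack: [0]
LOAD_CONST → push 3. Stack: [0, 3]
COMPARE_OP bool(<) → 0 vs 3 = True. Stack: [True]
POP_JUMP_IF_FALSE → pop True; no jump. Stack: []
LOAD_FAST_LOAD_FAST m,b → push 31,22. Stack: [31, 22]
BINARY_OP % → 31 % 22 = 9. Stack: [9]
STORE_FAST m → m=9. Stack: []
LOAD_FAST_LOAD_FAST m,c → push 9,19. Stack: [9, 19]
BINARY_OP // → 9 // 19 = 0. Stack: [0]
STORE_FAST m → m=0. Stack: []
LOAD_FAST i → push 0. Stack: [0]
LOAD_CONST → push 12. Stack: [0, 12]
BINARY_OP - → 0 - 12 = -12. Stack: [-12]
STORE_FAST m → m=-12. Stack: []
LOAD_FAST i → push 0. Stack: [0]
LOAD_CONST → push 1. Stack: [0, 1]
BINARY_OP + → 0 + 1 = 1. Stack: [1]
STORE_FAST i → i=1. Stack: []
LOAD_FAST i → push 1. Stack: [1]
LOAD_CONST → push 3. Stack: [1, 3]
COMPARE_OP bool(<) → 1 vs 3 = True. Stack: [True]
POP_JUMP_IF_FALSE → pop True; no jump. Stack: []
LOAD_FAST_LOAD_FAST m,b → push -12,22. Stack: [-12, 22]
BINARY_OP % → -12 % 22 = 10. Stack: [10]
STORE_FAST m → m=10. Stack: []
LOAD_FAST_LOAD_FAST m,c → push 10,19. Stack: [10, 19]
BINARY_OP // → 10 // 19 = 0. Stack: [0]
STORE_FAST m → m=0. Stack: []
LOAD_FAST i → push 1. Stack: [1]
LOAD_CONST → push 12. Stack: [1, 12]
BINARY_OP - → 1 - 12 = -11. Stack: [-11]
STORE_FAST m → m=-11. Stack: []
LOAD_FAST i → push 1. Stack: [1]
LOAD_CONST → push 1. Stack: [1, 1]
BINARY_OP + → 1 + 1 = 2. Stack: [2]
STORE_FAST i → i=2. Stack: []
LOAD_FAST i → push 2. Stack: [2]
LOAD_CONST → push 3. Stack: [2, 3]
COMPARE_OP bool(<) → 2 vs 3 = True. Stack: [True]
POP_JUMP_IF_FALSE → pop True; no jump. Stack: []
LOAD_FAST_LOAD_FAST m,b → push -11,22. Stack: [-11, 22]
BINARY_OP % → -11 % 22 = 11. Stack: [11]
STORE_FAST m → m=11. Stack: []
LOAD_FAST_LOAD_FAST m,c → push 11,19. Stack: [11, 19]
BINARY_OP // → 11 // 19 = 0. Stack: [0]
STORE_FAST m → m=0. Stack: []
LOAD_FAST i → push 2. Stack: [2]
LOAD_CONST → push 12. Stack: [2, 12]
BINARY_OP - → 2 - 12 = -10. Stack: [-10]
STORE_FAST m → m=-10. Stack: []
LOAD_FAST i → push 2. Stack: [2]
LOAD_CONST → push 1. Stack: [2, 1]
BINARY_OP + → 2 + 1 = 3. Stack: [3]
STORE_FAST i → i=3. Stack: []
LOAD_FAST i → push 3. Stack: [3]
LOAD_CONST → push 3. Stack: [3, 3]
COMPARE_OP bool(<) → 3 vs 3 = False. Stack: [False]
POP_JUMP_IF_FALSE → pop False; jump. Stack: []
LOAD_FAST m → push -10. Stack: [-10]
RETURN_VALUE → return -10.

-10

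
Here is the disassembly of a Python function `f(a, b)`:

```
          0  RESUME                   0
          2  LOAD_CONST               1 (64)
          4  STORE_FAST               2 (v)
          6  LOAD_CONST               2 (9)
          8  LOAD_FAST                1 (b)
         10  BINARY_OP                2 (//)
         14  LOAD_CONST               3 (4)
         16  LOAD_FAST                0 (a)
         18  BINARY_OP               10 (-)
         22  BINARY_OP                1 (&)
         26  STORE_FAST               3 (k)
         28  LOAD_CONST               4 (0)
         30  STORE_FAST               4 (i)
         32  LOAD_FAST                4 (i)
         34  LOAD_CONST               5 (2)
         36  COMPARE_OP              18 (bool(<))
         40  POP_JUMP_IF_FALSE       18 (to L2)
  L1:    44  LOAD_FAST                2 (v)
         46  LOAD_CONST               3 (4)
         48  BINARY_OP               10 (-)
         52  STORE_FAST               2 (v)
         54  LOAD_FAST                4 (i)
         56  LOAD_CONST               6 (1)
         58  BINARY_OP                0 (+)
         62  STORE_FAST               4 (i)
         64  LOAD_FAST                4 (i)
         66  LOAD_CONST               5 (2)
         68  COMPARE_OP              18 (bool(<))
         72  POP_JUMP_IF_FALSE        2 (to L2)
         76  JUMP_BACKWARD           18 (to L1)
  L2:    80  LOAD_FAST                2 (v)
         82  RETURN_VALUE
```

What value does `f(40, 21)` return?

56

LOAD_CONST → push 64. Stack: [64]
STORE_FAST v → v=64. Stack: []
LOAD_CONST → push 9. Stack: [9]
LOAD_FAST b → push 21. Stack: [9, 21]
BINARY_OP // → 9 // 21 = 0. Stack: [0]
LOAD_CONST → push 4. Stack: [0, 4]
LOAD_FAST a → push 40. Stack: [0, 4, 40]
BINARY_OP - → 4 - 40 = -36. Stack: [0, -36]
BINARY_OP & → 0 & -36 = 0. Stack: [0]
STORE_FAST k → k=0. Stack: []
LOAD_CONST → push 0. Stack: [0]
STORE_FAST i → i=0. Stack: []
LOAD_FAST i → push 0. Stack: [0]
LOAD_CONST → push 2. Stack: [0, 2]
COMPARE_OP bool(<) → 0 vs 2 = True. Stack: [True]
POP_JUMP_IF_FALSE → pop True; no jump. Stack: []
LOAD_FAST v → push 64. Stack: [64]
LOAD_CONST → push 4. Stack: [64, 4]
BINARY_OP - → 64 - 4 = 60. Stack: [60]
STORE_FAST v → v=60. Stack: []
LOAD_FAST i → push 0. Stack: [0]
LOAD_CONST → push 1. Stack: [0, 1]
BINARY_OP + → 0 + 1 = 1. Stack: [1]
STORE_FAST i → i=1. Stack: []
LOAD_FAST i → push 1. Stack: [1]
LOAD_CONST → push 2. Stack: [1, 2]
COMPARE_OP bool(<) → 1 vs 2 = True. Stack: [True]
POP_JUMP_IF_FALSE → pop True; no jump. Stack: []
LOAD_FAST v → push 60. Stack: [60]
LOAD_CONST → push 4. Stack: [60, 4]
BINARY_OP - → 60 - 4 = 56. Stack: [56]
STORE_FAST v → v=56. Stack: []
LOAD_FAST i → push 1. Stack: [1]
LOAD_CONST → push 1. Stack: [1, 1]
BINARY_OP + → 1 + 1 = 2. Stack: [2]
STORE_FAST i → i=2. Stack: []
LOAD_FAST i → push 2. Stack: [2]
LOAD_CONST → push 2. Stack: [2, 2]
COMPARE_OP bool(<) → 2 vs 2 = False. Stack: [False]
POP_JUMP_IF_FALSE → pop False; jump. Stack: []
LOAD_FAST v → push 56. Stack: [56]
RETURN_VALUE → return 56.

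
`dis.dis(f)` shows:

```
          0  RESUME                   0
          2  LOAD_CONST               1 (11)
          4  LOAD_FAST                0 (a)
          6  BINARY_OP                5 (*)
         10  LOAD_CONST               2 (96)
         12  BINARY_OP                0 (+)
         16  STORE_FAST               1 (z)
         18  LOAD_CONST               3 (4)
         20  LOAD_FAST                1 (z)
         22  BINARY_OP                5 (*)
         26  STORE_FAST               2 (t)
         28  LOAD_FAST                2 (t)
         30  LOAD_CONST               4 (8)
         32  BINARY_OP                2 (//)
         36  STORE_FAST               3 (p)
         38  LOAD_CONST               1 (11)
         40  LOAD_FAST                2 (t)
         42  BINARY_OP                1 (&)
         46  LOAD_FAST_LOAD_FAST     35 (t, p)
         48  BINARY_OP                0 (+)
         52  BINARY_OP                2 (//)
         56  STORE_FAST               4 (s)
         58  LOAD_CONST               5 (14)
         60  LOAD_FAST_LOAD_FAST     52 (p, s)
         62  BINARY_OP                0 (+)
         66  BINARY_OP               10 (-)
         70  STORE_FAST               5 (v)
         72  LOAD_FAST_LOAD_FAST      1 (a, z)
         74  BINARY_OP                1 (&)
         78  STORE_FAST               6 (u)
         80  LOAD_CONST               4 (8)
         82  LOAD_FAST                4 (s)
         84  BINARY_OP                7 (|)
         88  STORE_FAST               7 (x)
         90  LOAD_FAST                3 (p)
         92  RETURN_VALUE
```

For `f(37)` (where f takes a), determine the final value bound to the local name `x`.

8

LOAD_CONST → push 11. Stack: [11]
LOAD_FAST a → push 37. Stack: [11, 37]
BINARY_OP * → 11 * 37 = 407. Stack: [407]
LOAD_CONST → push 96. Stack: [407, 96]
BINARY_OP + → 407 + 96 = 503. Stack: [503]
STORE_FAST z → z=503. Stack: []
LOAD_CONST → push 4. Stack: [4]
LOAD_FAST z → push 503. Stack: [4, 503]
BINARY_OP * → 4 * 503 = 2012. Stack: [2012]
STORE_FAST t → t=2012. Stack: []
LOAD_FAST t → push 2012. Stack: [2012]
LOAD_CONST → push 8. Stack: [2012, 8]
BINARY_OP // → 2012 // 8 = 251. Stack: [251]
STORE_FAST p → p=251. Stack: []
LOAD_CONST → push 11. Stack: [11]
LOAD_FAST t → push 2012. Stack: [11, 2012]
BINARY_OP & → 11 & 2012 = 8. Stack: [8]
LOAD_FAST_LOAD_FAST t,p → push 2012,251. Stack: [8, 2012, 251]
BINARY_OP + → 2012 + 251 = 2263. Stack: [8, 2263]
BINARY_OP // → 8 // 2263 = 0. Stack: [0]
STORE_FAST s → s=0. Stack: []
LOAD_CONST → push 14. Stack: [14]
LOAD_FAST_LOAD_FAST p,s → push 251,0. Stack: [14, 251, 0]
BINARY_OP + → 251 + 0 = 251. Stack: [14, 251]
BINARY_OP - → 14 - 251 = -237. Stack: [-237]
STORE_FAST v → v=-237. Stack: []
LOAD_FAST_LOAD_FAST a,z → push 37,503. Stack: [37, 503]
BINARY_OP & → 37 & 503 = 37. Stack: [37]
STORE_FAST u → u=37. Stack: []
LOAD_CONST → push 8. Stack: [8]
LOAD_FAST s → push 0. Stack: [8, 0]
BINARY_OP | → 8 | 0 = 8. Stack: [8]
STORE_FAST x → x=8. Stack: []
LOAD_FAST p → push 251. Stack: [251]
RETURN_VALUE → return 251.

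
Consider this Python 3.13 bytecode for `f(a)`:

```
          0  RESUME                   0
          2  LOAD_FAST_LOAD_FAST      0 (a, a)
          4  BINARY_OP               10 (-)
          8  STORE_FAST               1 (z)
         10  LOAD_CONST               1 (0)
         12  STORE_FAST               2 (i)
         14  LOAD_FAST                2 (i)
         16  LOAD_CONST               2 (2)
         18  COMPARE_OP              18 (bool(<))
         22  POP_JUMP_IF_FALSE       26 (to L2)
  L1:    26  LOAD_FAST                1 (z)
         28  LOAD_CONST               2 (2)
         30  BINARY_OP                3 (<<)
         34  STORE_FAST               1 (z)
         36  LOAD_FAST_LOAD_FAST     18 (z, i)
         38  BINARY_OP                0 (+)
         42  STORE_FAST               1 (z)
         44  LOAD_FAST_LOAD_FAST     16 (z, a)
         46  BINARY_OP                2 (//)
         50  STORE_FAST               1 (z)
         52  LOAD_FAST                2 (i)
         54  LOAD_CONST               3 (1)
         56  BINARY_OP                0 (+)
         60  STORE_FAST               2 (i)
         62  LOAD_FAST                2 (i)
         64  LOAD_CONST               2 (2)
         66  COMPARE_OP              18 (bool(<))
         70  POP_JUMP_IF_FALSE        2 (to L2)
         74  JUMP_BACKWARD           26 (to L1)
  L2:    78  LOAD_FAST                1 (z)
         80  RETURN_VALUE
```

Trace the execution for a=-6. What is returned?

-1

LOAD_FAST_LOAD_FAST a,a → push -6,-6. Stack: [-6, -6]
BINARY_OP - → -6 - -6 = 0. Stack: [0]
STORE_FAST z → z=0. Stack: []
LOAD_CONST → push 0. Stack: [0]
STORE_FAST i → i=0. Stack: []
LOAD_FAST i → push 0. Stack: [0]
LOAD_CONST → push 2. Stack: [0, 2]
COMPARE_OP bool(<) → 0 vs 2 = True. Stack: [True]
POP_JUMP_IF_FALSE → pop True; no jump. Stack: []
LOAD_FAST z → push 0. Stack: [0]
LOAD_CONST → push 2. Stack: [0, 2]
BINARY_OP << → 0 << 2 = 0. Stack: [0]
STORE_FAST z → z=0. Stack: []
LOAD_FAST_LOAD_FAST z,i → push 0,0. Stack: [0, 0]
BINARY_OP + → 0 + 0 = 0. Stack: [0]
STORE_FAST z → z=0. Stack: []
LOAD_FAST_LOAD_FAST z,a → push 0,-6. Stack: [0, -6]
BINARY_OP // → 0 // -6 = 0. Stack: [0]
STORE_FAST z → z=0. Stack: []
LOAD_FAST i → push 0. Stack: [0]
LOAD_CONST → push 1. Stack: [0, 1]
BINARY_OP + → 0 + 1 = 1. Stack: [1]
STORE_FAST i → i=1. Stack: []
LOAD_FAST i → push 1. Stack: [1]
LOAD_CONST → push 2. Stack: [1, 2]
COMPARE_OP bool(<) → 1 vs 2 = True. Stack: [True]
POP_JUMP_IF_FALSE → pop True; no jump. Stack: []
LOAD_FAST z → push 0. Stack: [0]
LOAD_CONST → push 2. Stack: [0, 2]
BINARY_OP << → 0 << 2 = 0. Stack: [0]
STORE_FAST z → z=0. Stack: []
LOAD_FAST_LOAD_FAST z,i → push 0,1. Stack: [0, 1]
BINARY_OP + → 0 + 1 = 1. Stack: [1]
STORE_FAST z → z=1. Stack: []
LOAD_FAST_LOAD_FAST z,a → push 1,-6. Stack: [1, -6]
BINARY_OP // → 1 // -6 = -1. Stack: [-1]
STORE_FAST z → z=-1. Stack: []
LOAD_FAST i → push 1. Stack: [1]
LOAD_CONST → push 1. Stack: [1, 1]
BINARY_OP + → 1 + 1 = 2. Stack: [2]
STORE_FAST i → i=2. Stack: []
LOAD_FAST i → push 2. Stack: [2]
LOAD_CONST → push 2. Stack: [2, 2]
COMPARE_OP bool(<) → 2 vs 2 = False. Stack: [False]
POP_JUMP_IF_FALSE → pop False; jump. Stack: []
LOAD_FAST z → push -1. Stack: [-1]
RETURN_VALUE → return -1.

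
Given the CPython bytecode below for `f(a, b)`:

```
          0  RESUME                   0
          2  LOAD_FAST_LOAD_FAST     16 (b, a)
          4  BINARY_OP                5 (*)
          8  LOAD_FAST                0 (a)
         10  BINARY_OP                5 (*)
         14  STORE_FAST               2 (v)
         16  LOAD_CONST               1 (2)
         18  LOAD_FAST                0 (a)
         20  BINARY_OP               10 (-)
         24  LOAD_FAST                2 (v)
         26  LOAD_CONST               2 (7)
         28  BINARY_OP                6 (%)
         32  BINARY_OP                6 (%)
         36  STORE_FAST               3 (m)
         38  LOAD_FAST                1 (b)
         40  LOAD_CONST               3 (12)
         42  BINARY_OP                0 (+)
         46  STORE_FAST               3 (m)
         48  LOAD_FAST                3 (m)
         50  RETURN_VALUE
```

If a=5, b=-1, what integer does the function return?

LOAD_FAST_LOAD_FAST b,a → push -1,5. Stack: [-1, 5]
BINARY_OP * → -1 * 5 = -5. Stack: [-5]
LOAD_FAST a → push 5. Stack: [-5, 5]
BINARY_OP * → -5 * 5 = -25. Stack: [-25]
STORE_FAST v → v=-25. Stack: []
LOAD_CONST → push 2. Stack: [2]
LOAD_FAST a → push 5. Stack: [2, 5]
BINARY_OP - → 2 - 5 = -3. Stack: [-3]
LOAD_FAST v → push -25. Stack: [-3, -25]
LOAD_CONST → push 7. Stack: [-3, -25, 7]
BINARY_OP % → -25 % 7 = 3. Stack: [-3, 3]
BINARY_OP % → -3 % 3 = 0. Stack: [0]
STORE_FAST m → m=0. Stack: []
LOAD_FAST b → push -1. Stack: [-1]
LOAD_CONST → push 12. Stack: [-1, 12]
BINARY_OP + → -1 + 12 = 11. Stack: [11]
STORE_FAST m → m=11. Stack: []
LOAD_FAST m → push 11. Stack: [11]
RETURN_VALUE → return 11.

11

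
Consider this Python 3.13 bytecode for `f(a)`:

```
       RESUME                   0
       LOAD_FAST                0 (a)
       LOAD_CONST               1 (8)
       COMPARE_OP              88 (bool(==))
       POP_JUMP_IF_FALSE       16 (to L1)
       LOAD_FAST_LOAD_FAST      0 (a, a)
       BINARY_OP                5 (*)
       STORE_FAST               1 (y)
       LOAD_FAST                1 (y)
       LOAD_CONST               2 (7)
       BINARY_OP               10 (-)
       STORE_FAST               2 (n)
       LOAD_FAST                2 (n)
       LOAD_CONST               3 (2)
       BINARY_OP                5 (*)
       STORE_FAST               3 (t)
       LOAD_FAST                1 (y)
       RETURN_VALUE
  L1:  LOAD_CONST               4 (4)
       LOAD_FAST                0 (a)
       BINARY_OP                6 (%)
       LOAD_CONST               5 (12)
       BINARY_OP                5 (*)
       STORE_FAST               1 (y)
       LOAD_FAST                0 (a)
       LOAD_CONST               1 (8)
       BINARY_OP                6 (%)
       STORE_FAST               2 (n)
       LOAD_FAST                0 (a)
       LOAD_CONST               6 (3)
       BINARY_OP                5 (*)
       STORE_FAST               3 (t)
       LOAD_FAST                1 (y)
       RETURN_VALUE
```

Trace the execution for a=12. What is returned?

LOAD_FAST a → push 12. Stack: [12]
LOAD_CONST → push 8. Stack: [12, 8]
COMPARE_OP bool(==) → 12 vs 8 = False. Stack: [False]
POP_JUMP_IF_FALSE → pop False; jump. Stack: []
LOAD_CONST → push 4. Stack: [4]
LOAD_FAST a → push 12. Stack: [4, 12]
BINARY_OP % → 4 % 12 = 4. Stack: [4]
LOAD_CONST → push 12. Stack: [4, 12]
BINARY_OP * → 4 * 12 = 48. Stack: [48]
STORE_FAST y → y=48. Stack: []
LOAD_FAST a → push 12. Stack: [12]
LOAD_CONST → push 8. Stack: [12, 8]
BINARY_OP % → 12 % 8 = 4. Stack: [4]
STORE_FAST n → n=4. Stack: []
LOAD_FAST a → push 12. Stack: [12]
LOAD_CONST → push 3. Stack: [12, 3]
BINARY_OP * → 12 * 3 = 36. Stack: [36]
STORE_FAST t → t=36. Stack: []
LOAD_FAST y → push 48. Stack: [48]
RETURN_VALUE → return 48.

48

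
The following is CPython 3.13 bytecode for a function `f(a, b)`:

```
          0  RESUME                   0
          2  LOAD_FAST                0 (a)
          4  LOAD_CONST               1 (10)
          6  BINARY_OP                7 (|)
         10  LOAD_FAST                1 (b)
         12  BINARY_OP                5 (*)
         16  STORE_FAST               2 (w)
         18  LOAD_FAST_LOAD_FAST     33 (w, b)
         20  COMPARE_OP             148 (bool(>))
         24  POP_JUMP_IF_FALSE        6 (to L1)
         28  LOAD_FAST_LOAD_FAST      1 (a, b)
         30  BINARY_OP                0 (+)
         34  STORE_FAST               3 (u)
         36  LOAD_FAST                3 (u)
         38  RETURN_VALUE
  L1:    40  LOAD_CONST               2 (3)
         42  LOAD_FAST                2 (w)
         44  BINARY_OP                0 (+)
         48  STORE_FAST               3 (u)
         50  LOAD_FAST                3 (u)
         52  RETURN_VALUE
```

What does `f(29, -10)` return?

-307

LOAD_FAST a → push 29. Stack: [29]
LOAD_CONST → push 10. Stack: [29, 10]
BINARY_OP | → 29 | 10 = 31. Stack: [31]
LOAD_FAST b → push -10. Stack: [31, -10]
BINARY_OP * → 31 * -10 = -310. Stack: [-310]
STORE_FAST w → w=-310. Stack: []
LOAD_FAST_LOAD_FAST w,b → push -310,-10. Stack: [-310, -10]
COMPARE_OP bool(>) → -310 vs -10 = False. Stack: [False]
POP_JUMP_IF_FALSE → pop False; jump. Stack: []
LOAD_CONST → push 3. Stack: [3]
LOAD_FAST w → push -310. Stack: [3, -310]
BINARY_OP + → 3 + -310 = -307. Stack: [-307]
STORE_FAST u → u=-307. Stack: []
LOAD_FAST u → push -307. Stack: [-307]
RETURN_VALUE → return -307.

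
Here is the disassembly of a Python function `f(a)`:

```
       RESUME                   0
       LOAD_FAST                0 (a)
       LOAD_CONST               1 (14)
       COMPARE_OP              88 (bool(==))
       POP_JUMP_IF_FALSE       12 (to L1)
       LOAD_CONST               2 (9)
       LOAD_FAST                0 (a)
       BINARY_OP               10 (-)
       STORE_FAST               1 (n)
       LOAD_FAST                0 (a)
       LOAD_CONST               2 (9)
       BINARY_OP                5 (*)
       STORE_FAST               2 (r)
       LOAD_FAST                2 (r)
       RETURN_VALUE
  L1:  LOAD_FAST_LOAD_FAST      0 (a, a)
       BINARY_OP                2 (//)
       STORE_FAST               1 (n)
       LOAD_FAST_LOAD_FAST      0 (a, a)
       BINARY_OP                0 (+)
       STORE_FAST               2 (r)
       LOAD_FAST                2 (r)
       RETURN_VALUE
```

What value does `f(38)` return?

LOAD_FAST a → push 38. Stack: [38]
LOAD_CONST → push 14. Stack: [38, 14]
COMPARE_OP bool(==) → 38 vs 14 = False. Stack: [False]
POP_JUMP_IF_FALSE → pop False; jump. Stack: []
LOAD_FAST_LOAD_FAST a,a → push 38,38. Stack: [38, 38]
BINARY_OP // → 38 // 38 = 1. Stack: [1]
STORE_FAST n → n=1. Stack: []
LOAD_FAST_LOAD_FAST a,a → push 38,38. Stack: [38, 38]
BINARY_OP + → 38 + 38 = 76. Stack: [76]
STORE_FAST r → r=76. Stack: []
LOAD_FAST r → push 76. Stack: [76]
RETURN_VALUE → return 76.

76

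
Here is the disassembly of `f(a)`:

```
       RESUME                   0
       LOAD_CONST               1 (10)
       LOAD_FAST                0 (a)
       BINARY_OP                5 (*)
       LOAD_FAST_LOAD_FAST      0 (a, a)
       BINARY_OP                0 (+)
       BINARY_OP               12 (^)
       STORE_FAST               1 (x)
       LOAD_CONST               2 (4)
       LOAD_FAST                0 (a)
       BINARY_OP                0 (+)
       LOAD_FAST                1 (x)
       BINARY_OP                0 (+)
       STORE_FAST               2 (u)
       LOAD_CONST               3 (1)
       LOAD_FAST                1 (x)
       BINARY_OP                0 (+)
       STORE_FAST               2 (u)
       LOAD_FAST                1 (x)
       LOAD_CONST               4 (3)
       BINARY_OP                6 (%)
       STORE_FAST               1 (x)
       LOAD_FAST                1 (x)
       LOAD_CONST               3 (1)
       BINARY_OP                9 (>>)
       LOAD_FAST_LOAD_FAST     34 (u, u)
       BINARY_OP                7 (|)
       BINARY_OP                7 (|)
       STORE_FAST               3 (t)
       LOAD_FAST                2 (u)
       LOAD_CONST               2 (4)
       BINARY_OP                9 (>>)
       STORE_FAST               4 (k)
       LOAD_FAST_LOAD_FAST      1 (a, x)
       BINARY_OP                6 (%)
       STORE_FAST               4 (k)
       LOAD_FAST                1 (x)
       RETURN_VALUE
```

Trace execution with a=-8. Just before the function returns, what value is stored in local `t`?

65

LOAD_CONST → push 10. Stack: [10]
LOAD_FAST a → push -8. Stack: [10, -8]
BINARY_OP * → 10 * -8 = -80. Stack: [-80]
LOAD_FAST_LOAD_FAST a,a → push -8,-8. Stack: [-80, -8, -8]
BINARY_OP + → -8 + -8 = -16. Stack: [-80, -16]
BINARY_OP ^ → -80 ^ -16 = 64. Stack: [64]
STORE_FAST x → x=64. Stack: []
LOAD_CONST → push 4. Stack: [4]
LOAD_FAST a → push -8. Stack: [4, -8]
BINARY_OP + → 4 + -8 = -4. Stack: [-4]
LOAD_FAST x → push 64. Stack: [-4, 64]
BINARY_OP + → -4 + 64 = 60. Stack: [60]
STORE_FAST u → u=60. Stack: []
LOAD_CONST → push 1. Stack: [1]
LOAD_FAST x → push 64. Stack: [1, 64]
BINARY_OP + → 1 + 64 = 65. Stack: [65]
STORE_FAST u → u=65. Stack: []
LOAD_FAST x → push 64. Stack: [64]
LOAD_CONST → push 3. Stack: [64, 3]
BINARY_OP % → 64 % 3 = 1. Stack: [1]
STORE_FAST x → x=1. Stack: []
LOAD_FAST x → push 1. Stack: [1]
LOAD_CONST → push 1. Stack: [1, 1]
BINARY_OP >> → 1 >> 1 = 0. Stack: [0]
LOAD_FAST_LOAD_FAST u,u → push 65,65. Stack: [0, 65, 65]
BINARY_OP | → 65 | 65 = 65. Stack: [0, 65]
BINARY_OP | → 0 | 65 = 65. Stack: [65]
STORE_FAST t → t=65. Stack: []
LOAD_FAST u → push 65. Stack: [65]
LOAD_CONST → push 4. Stack: [65, 4]
BINARY_OP >> → 65 >> 4 = 4. Stack: [4]
STORE_FAST k → k=4. Stack: []
LOAD_FAST_LOAD_FAST a,x → push -8,1. Stack: [-8, 1]
BINARY_OP % → -8 % 1 = 0. Stack: [0]
STORE_FAST k → k=0. Stack: []
LOAD_FAST x → push 1. Stack: [1]
RETURN_VALUE → return 1.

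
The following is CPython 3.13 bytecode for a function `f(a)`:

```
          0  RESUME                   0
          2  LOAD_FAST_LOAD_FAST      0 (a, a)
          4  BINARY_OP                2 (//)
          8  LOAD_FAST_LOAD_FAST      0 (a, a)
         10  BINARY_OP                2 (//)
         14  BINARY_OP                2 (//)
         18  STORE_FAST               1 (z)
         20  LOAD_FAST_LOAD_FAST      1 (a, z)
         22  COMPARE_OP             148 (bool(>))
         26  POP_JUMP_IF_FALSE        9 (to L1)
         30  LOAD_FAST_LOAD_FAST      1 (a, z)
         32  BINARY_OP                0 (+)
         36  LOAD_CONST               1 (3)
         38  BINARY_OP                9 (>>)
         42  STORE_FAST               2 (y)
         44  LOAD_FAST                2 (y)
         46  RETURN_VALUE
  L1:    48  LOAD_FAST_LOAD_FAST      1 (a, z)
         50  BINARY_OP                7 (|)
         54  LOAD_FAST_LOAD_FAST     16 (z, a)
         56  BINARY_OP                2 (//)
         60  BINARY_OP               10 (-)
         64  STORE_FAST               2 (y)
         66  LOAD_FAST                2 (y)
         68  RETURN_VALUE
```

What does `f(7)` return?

LOAD_FAST_LOAD_FAST a,a → push 7,7. Stack: [7, 7]
BINARY_OP // → 7 // 7 = 1. Stack: [1]
LOAD_FAST_LOAD_FAST a,a → push 7,7. Stack: [1, 7, 7]
BINARY_OP // → 7 // 7 = 1. Stack: [1, 1]
BINARY_OP // → 1 // 1 = 1. Stack: [1]
STORE_FAST z → z=1. Stack: []
LOAD_FAST_LOAD_FAST a,z → push 7,1. Stack: [7, 1]
COMPARE_OP bool(>) → 7 vs 1 = True. Stack: [True]
POP_JUMP_IF_FALSE → pop True; no jump. Stack: []
LOAD_FAST_LOAD_FAST a,z → push 7,1. Stack: [7, 1]
BINARY_OP + → 7 + 1 = 8. Stack: [8]
LOAD_CONST → push 3. Stack: [8, 3]
BINARY_OP >> → 8 >> 3 = 1. Stack: [1]
STORE_FAST y → y=1. Stack: []
LOAD_FAST y → push 1. Stack: [1]
RETURN_VALUE → return 1.

1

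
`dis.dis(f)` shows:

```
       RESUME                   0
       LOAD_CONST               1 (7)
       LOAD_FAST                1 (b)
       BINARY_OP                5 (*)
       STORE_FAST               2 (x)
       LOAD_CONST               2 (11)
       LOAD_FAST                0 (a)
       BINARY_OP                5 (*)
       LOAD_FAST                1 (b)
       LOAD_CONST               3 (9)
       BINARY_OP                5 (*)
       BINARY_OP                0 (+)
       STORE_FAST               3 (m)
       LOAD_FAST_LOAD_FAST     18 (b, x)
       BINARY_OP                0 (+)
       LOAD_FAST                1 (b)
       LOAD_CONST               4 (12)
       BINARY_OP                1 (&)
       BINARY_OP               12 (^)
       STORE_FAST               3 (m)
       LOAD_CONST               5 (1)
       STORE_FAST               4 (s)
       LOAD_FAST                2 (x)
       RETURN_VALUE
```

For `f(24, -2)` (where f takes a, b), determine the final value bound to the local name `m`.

-4

LOAD_CONST → push 7. Stack: [7]
LOAD_FAST b → push -2. Stack: [7, -2]
BINARY_OP * → 7 * -2 = -14. Stack: [-14]
STORE_FAST x → x=-14. Stack: []
LOAD_CONST → push 11. Stack: [11]
LOAD_FAST a → push 24. Stack: [11, 24]
BINARY_OP * → 11 * 24 = 264. Stack: [264]
LOAD_FAST b → push -2. Stack: [264, -2]
LOAD_CONST → push 9. Stack: [264, -2, 9]
BINARY_OP * → -2 * 9 = -18. Stack: [264, -18]
BINARY_OP + → 264 + -18 = 246. Stack: [246]
STORE_FAST m → m=246. Stack: []
LOAD_FAST_LOAD_FAST b,x → push -2,-14. Stack: [-2, -14]
BINARY_OP + → -2 + -14 = -16. Stack: [-16]
LOAD_FAST b → push -2. Stack: [-16, -2]
LOAD_CONST → push 12. Stack: [-16, -2, 12]
BINARY_OP & → -2 & 12 = 12. Stack: [-16, 12]
BINARY_OP ^ → -16 ^ 12 = -4. Stack: [-4]
STORE_FAST m → m=-4. Stack: []
LOAD_CONST → push 1. Stack: [1]
STORE_FAST s → s=1. Stack: []
LOAD_FAST x → push -14. Stack: [-14]
RETURN_VALUE → return -14.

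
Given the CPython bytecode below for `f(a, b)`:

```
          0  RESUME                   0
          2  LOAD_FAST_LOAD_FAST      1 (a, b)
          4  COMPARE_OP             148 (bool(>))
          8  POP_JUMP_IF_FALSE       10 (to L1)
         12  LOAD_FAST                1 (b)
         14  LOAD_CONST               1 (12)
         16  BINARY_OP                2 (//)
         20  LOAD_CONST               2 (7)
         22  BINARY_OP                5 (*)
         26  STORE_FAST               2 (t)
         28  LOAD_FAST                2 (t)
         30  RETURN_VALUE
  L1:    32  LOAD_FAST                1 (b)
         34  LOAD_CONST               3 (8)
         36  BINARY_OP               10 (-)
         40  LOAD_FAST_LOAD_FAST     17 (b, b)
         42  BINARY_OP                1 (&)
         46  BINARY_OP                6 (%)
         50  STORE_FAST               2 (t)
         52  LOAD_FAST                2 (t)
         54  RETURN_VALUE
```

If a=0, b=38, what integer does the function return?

30

LOAD_FAST_LOAD_FAST a,b → push 0,38. Stack: [0, 38]
COMPARE_OP bool(>) → 0 vs 38 = False. Stack: [False]
POP_JUMP_IF_FALSE → pop False; jump. Stack: []
LOAD_FAST b → push 38. Stack: [38]
LOAD_CONST → push 8. Stack: [38, 8]
BINARY_OP - → 38 - 8 = 30. Stack: [30]
LOAD_FAST_LOAD_FAST b,b → push 38,38. Stack: [30, 38, 38]
BINARY_OP & → 38 & 38 = 38. Stack: [30, 38]
BINARY_OP % → 30 % 38 = 30. Stack: [30]
STORE_FAST t → t=30. Stack: []
LOAD_FAST t → push 30. Stack: [30]
RETURN_VALUE → return 30.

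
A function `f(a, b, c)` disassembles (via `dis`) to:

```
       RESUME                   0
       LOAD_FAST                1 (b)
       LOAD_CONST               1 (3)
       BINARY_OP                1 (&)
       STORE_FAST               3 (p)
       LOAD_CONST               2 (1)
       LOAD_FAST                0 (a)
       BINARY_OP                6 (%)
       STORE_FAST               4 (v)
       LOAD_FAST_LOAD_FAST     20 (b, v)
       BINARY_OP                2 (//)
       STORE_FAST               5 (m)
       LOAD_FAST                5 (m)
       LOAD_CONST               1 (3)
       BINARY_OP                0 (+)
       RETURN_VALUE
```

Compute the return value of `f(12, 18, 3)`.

21

LOAD_FAST b → push 18. Stack: [18]
LOAD_CONST → push 3. Stack: [18, 3]
BINARY_OP & → 18 & 3 = 2. Stack: [2]
STORE_FAST p → p=2. Stack: []
LOAD_CONST → push 1. Stack: [1]
LOAD_FAST a → push 12. Stack: [1, 12]
BINARY_OP % → 1 % 12 = 1. Stack: [1]
STORE_FAST v → v=1. Stack: []
LOAD_FAST_LOAD_FAST b,v → push 18,1. Stack: [18, 1]
BINARY_OP // → 18 // 1 = 18. Stack: [18]
STORE_FAST m → m=18. Stack: []
LOAD_FAST m → push 18. Stack: [18]
LOAD_CONST → push 3. Stack: [18, 3]
BINARY_OP + → 18 + 3 = 21. Stack: [21]
RETURN_VALUE → return 21.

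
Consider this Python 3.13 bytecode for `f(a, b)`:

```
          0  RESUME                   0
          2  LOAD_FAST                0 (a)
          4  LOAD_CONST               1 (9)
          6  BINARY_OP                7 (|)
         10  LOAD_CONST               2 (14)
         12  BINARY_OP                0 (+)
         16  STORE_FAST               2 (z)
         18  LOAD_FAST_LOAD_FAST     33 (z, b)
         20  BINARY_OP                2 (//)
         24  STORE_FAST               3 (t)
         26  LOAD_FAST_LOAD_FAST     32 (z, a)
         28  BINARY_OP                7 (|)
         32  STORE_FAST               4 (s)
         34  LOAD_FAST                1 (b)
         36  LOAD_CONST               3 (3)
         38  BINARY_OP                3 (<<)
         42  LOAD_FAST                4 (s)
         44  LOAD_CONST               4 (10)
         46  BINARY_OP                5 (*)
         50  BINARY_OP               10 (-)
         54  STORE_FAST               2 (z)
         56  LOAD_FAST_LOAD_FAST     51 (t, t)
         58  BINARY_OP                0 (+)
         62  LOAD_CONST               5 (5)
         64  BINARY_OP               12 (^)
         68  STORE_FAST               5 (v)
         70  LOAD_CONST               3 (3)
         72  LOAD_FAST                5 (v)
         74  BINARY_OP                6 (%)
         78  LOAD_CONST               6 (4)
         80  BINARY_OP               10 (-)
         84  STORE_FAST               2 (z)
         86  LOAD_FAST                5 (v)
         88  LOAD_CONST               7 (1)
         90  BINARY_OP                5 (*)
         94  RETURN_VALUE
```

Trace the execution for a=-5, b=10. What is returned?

LOAD_FAST a → push -5. Stack: [-5]
LOAD_CONST → push 9. Stack: [-5, 9]
BINARY_OP | → -5 | 9 = -5. Stack: [-5]
LOAD_CONST → push 14. Stack: [-5, 14]
BINARY_OP + → -5 + 14 = 9. Stack: [9]
STORE_FAST z → z=9. Stack: []
LOAD_FAST_LOAD_FAST z,b → push 9,10. Stack: [9, 10]
BINARY_OP // → 9 // 10 = 0. Stack: [0]
STORE_FAST t → t=0. Stack: []
LOAD_FAST_LOAD_FAST z,a → push 9,-5. Stack: [9, -5]
BINARY_OP | → 9 | -5 = -5. Stack: [-5]
STORE_FAST s → s=-5. Stack: []
LOAD_FAST b → push 10. Stack: [10]
LOAD_CONST → push 3. Stack: [10, 3]
BINARY_OP << → 10 << 3 = 80. Stack: [80]
LOAD_FAST s → push -5. Stack: [80, -5]
LOAD_CONST → push 10. Stack: [80, -5, 10]
BINARY_OP * → -5 * 10 = -50. Stack: [80, -50]
BINARY_OP - → 80 - -50 = 130. Stack: [130]
STORE_FAST z → z=130. Stack: []
LOAD_FAST_LOAD_FAST t,t → push 0,0. Stack: [0, 0]
BINARY_OP + → 0 + 0 = 0. Stack: [0]
LOAD_CONST → push 5. Stack: [0, 5]
BINARY_OP ^ → 0 ^ 5 = 5. Stack: [5]
STORE_FAST v → v=5. Stack: []
LOAD_CONST → push 3. Stack: [3]
LOAD_FAST v → push 5. Stack: [3, 5]
BINARY_OP % → 3 % 5 = 3. Stack: [3]
LOAD_CONST → push 4. Stack: [3, 4]
BINARY_OP - → 3 - 4 = -1. Stack: [-1]
STORE_FAST z → z=-1. Stack: []
LOAD_FAST v → push 5. Stack: [5]
LOAD_CONST → push 1. Stack: [5, 1]
BINARY_OP * → 5 * 1 = 5. Stack: [5]
RETURN_VALUE → return 5.

5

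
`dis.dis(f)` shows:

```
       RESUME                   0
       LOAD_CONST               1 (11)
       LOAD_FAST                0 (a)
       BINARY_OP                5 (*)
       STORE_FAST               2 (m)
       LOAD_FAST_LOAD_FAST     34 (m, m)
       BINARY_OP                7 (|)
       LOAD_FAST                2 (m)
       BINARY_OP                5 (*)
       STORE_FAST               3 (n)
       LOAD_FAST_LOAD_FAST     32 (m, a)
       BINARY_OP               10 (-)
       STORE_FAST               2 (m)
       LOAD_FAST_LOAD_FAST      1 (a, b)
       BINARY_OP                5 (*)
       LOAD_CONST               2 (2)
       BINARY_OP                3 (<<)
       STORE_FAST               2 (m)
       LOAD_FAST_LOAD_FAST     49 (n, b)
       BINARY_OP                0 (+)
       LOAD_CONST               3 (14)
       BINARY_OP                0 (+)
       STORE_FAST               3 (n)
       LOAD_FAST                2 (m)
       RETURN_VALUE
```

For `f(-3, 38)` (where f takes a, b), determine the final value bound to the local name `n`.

LOAD_CONST → push 11. Stack: [11]
LOAD_FAST a → push -3. Stack: [11, -3]
BINARY_OP * → 11 * -3 = -33. Stack: [-33]
STORE_FAST m → m=-33. Stack: []
LOAD_FAST_LOAD_FAST m,m → push -33,-33. Stack: [-33, -33]
BINARY_OP | → -33 | -33 = -33. Stack: [-33]
LOAD_FAST m → push -33. Stack: [-33, -33]
BINARY_OP * → -33 * -33 = 1089. Stack: [1089]
STORE_FAST n → n=1089. Stack: []
LOAD_FAST_LOAD_FAST m,a → push -33,-3. Stack: [-33, -3]
BINARY_OP - → -33 - -3 = -30. Stack: [-30]
STORE_FAST m → m=-30. Stack: []
LOAD_FAST_LOAD_FAST a,b → push -3,38. Stack: [-3, 38]
BINARY_OP * → -3 * 38 = -114. Stack: [-114]
LOAD_CONST → push 2. Stack: [-114, 2]
BINARY_OP << → -114 << 2 = -456. Stack: [-456]
STORE_FAST m → m=-456. Stack: []
LOAD_FAST_LOAD_FAST n,b → push 1089,38. Stack: [1089, 38]
BINARY_OP + → 1089 + 38 = 1127. Stack: [1127]
LOAD_CONST → push 14. Stack: [1127, 14]
BINARY_OP + → 1127 + 14 = 1141. Stack: [1141]
STORE_FAST n → n=1141. Stack: []
LOAD_FAST m → push -456. Stack: [-456]
RETURN_VALUE → return -456.

1141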